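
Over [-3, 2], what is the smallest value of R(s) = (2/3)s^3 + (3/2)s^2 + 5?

Differentiating, R'(s) = 2s^2 + 3s; which vanishes at s = -3/2 and s = 0.
Candidates: R(-3) = 1/2; R(-3/2) = 49/8; R(0) = 5; R(2) = 49/3.
The minimum over the interval is 1/2, attained at s = -3.

1/2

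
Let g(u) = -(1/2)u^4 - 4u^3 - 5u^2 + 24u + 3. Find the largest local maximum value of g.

35/2

g'(u) = -2u^3 - 12u^2 - 10u + 24. Setting g'(u) = 0 gives u ∈ {-4, -3, 1}.
g''(u) = -6u^2 - 24u - 10. g''(-4) = -10 < 0 ⇒ local maximum; g''(-3) = 8 > 0 ⇒ local minimum; g''(1) = -40 < 0 ⇒ local maximum.
The largest local maximum is g(1) = 35/2.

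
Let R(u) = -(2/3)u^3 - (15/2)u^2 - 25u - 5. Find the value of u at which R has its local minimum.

R'(u) = -2u^2 - 15u - 25. Setting R'(u) = 0 gives u ∈ {-5, -5/2}.
R''(u) = -4u - 15. R''(-5) = 5 > 0 ⇒ local minimum; R''(-5/2) = -5 < 0 ⇒ local maximum.
The local minimum is R(-5) = 95/6.

-5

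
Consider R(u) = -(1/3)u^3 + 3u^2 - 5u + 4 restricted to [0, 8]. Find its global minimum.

Differentiating, R'(u) = -u^2 + 6u - 5; which vanishes at u = 1 and u = 5.
Candidates: R(0) = 4, R(1) = 5/3, R(5) = 37/3, R(8) = -44/3.
Hence the absolute minimum is -44/3 at u = 8.

-44/3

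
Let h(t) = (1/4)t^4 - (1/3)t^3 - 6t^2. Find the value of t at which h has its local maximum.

0

h'(t) = t^3 - t^2 - 12t. Setting h'(t) = 0 gives t ∈ {-3, 0, 4}.
Since h''(t) = 3t^2 - 2t - 12, we get h''(-3) = 21 > 0 ⇒ local minimum; h''(0) = -12 < 0 ⇒ local maximum; h''(4) = 28 > 0 ⇒ local minimum.
The local maximum is h(0) = 0.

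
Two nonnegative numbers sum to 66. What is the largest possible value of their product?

1089

With x + y = 66, the product is P(x) = x(66 − x).
P'(x) = 66 − 2x = 0 gives x = 33; P'' = −2 < 0, so this is the maximum.
P = 33·33 = 1089.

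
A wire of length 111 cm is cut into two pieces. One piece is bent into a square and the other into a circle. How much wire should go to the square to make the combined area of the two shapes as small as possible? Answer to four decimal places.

Let x be the length used for the square. Square side x/4; circle radius (111−x)/(2π).
A(x) = (x/4)² + π·((111−x)/(2π))² = x²/16 + (111−x)²/(4π) for 0 ≤ x ≤ 111. A'(x) = x/8 − (111−x)/(2π) = 0 gives x = 4·111/(π+4) ≈ 62.1710.
A'' = 1/8 + 1/(2π) > 0, so this gives the minimum combined area; x ≈ 62.1710 cm to the square.

62.1710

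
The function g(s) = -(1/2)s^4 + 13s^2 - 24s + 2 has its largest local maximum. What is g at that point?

178

Critical points: g'(s) = -2s^3 + 26s - 24 vanishes at s = -4, 1, 3.
Second-derivative test with g''(s) = -6s^2 + 26: g''(-4) = -70 < 0 ⇒ local maximum; g''(1) = 20 > 0 ⇒ local minimum; g''(3) = -28 < 0 ⇒ local maximum.
Thus g has its largest local maximum at s = -4, with value 178.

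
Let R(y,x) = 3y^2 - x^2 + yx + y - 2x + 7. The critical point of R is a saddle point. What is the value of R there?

8

∂R/∂y = 6y + x + 1 = 0 and ∂R/∂x = y - 2x - 2 = 0, so (y, x) = (0, -1).
The Hessian has R_{yy} = 6, R_{xx} = -2, R_{yx} = 1, giving D = -13 < 0, so the point is a saddle point.
R(0, -1) = 8.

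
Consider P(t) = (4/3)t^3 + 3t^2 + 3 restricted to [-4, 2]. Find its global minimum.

Differentiating, P'(t) = 4t^2 + 6t; which vanishes at t = -3/2 and t = 0.
Evaluating at the critical points and endpoints: P(-4) = -103/3, P(-3/2) = 21/4, P(0) = 3, P(2) = 77/3.
So the minimum is P(-4) = -103/3.

-103/3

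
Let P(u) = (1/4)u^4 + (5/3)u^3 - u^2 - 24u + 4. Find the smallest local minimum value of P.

Critical points: P'(u) = u^3 + 5u^2 - 2u - 24 vanishes at u = -4, -3, 2.
Since P''(u) = 3u^2 + 10u - 2, we get P''(-4) = 6 > 0 ⇒ local minimum; P''(-3) = -5 < 0 ⇒ local maximum; P''(2) = 30 > 0 ⇒ local minimum.
The smallest local minimum is P(2) = -92/3.

-92/3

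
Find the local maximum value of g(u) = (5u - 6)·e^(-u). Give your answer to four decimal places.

By the product rule, g'(u) = (-5u + 11)·e^(-u). Since e^(-u) > 0, the only critical point is u = 11/5.
g''(11/5) has the same sign as -5 < 0, so this is a local maximum.
g(11/5) = (5)·e^(-11/5) ≈ 0.5540.

0.5540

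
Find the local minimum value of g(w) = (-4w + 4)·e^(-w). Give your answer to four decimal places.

-0.5413

By the product rule, g'(w) = (4w - 8)·e^(-w). Since e^(-w) > 0, the only critical point is w = 2.
g''(2) has the same sign as 4 > 0, so this is a local minimum.
g(2) = (-4)·e^(-2) ≈ -0.5413.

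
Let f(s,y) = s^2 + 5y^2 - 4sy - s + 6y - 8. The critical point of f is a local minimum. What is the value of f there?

-49/4

∂f/∂s = 2s - 4y - 1 = 0 and ∂f/∂y = -4s + 10y + 6 = 0, so (s, y) = (-7/2, -2).
The Hessian has f_{ss} = 2, f_{yy} = 10, f_{sy} = -4, giving D = 4 > 0 with f_{ss} > 0, so the point is a local minimum.
f(-7/2, -2) = -49/4.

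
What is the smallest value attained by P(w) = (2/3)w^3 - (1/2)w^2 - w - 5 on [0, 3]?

-35/6

P'(w) = 2w^2 - w - 1, whose only zero in [0, 3] is w = 1.
Evaluating at the critical points and endpoints: P(0) = -5, P(1) = -35/6, P(3) = 11/2.
Hence the absolute minimum is -35/6 at w = 1.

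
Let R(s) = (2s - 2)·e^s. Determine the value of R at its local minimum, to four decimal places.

-2.0000

R'(s) = 2·e^s + (2s - 2)·1·e^s = (2s)·e^s. Since e^s > 0, the only critical point is s = 0.
R''(0) has the same sign as 2 > 0, so this is a local minimum.
R(0) = (-2)·e^(0) ≈ -2.0000.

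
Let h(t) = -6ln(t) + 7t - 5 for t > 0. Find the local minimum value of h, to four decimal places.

1.9249

h'(t) = -6/t + 7 = 0 gives t = 6/7.
h''(t) = 6/t², which is positive for t > 0, so this is a local minimum.
h(6/7) = -6·ln(6/7) + 6 - 5 ≈ 1.9249.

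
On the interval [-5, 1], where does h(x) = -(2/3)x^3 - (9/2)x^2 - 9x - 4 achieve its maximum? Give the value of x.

-5

Differentiating, h'(x) = -2x^2 - 9x - 9; which vanishes at x = -3 and x = -3/2.
Compare values at every candidate in [-5, 1]: h(-5) = 71/6, h(-3) = 1/2, h(-3/2) = 13/8, h(1) = -109/6.
The maximum over the interval is 71/6, attained at x = -5.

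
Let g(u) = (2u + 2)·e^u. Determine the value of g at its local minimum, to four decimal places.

By the product rule, g'(u) = (2u + 4)·e^u. Since e^u > 0, the only critical point is u = -2.
g''(-2) has the same sign as 2 > 0, so this is a local minimum.
g(-2) = (-2)·e^(-2) ≈ -0.2707.

-0.2707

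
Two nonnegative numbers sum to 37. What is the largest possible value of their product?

With x + y = 37, the product is P(x) = x(37 − x).
P'(x) = 37 − 2x = 0 gives x = 37/2; P'' = −2 < 0, so this is the maximum.
P = 37/2·37/2 = 1369/4.

1369/4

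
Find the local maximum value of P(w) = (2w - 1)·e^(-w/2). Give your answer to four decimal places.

1.1460

By the product rule, P'(w) = (-w + 5/2)·e^(-w/2). Since e^(-w/2) > 0, the only critical point is w = 5/2.
P''(5/2) has the same sign as -1 < 0, so this is a local maximum.
P(5/2) = (4)·e^(-5/4) ≈ 1.1460.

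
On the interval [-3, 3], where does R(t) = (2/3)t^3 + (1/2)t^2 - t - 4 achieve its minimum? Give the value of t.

Differentiating, R'(t) = 2t^2 + t - 1; which vanishes at t = -1 and t = 1/2.
Evaluating at the critical points and endpoints: R(-3) = -29/2; R(-1) = -19/6; R(1/2) = -103/24; R(3) = 31/2.
The minimum over the interval is -29/2, attained at t = -3.

-3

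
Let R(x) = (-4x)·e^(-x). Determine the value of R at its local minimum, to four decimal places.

Differentiating with the product rule gives R'(x) = (4x - 4)·e^(-x). Since e^(-x) > 0, the only critical point is x = 1.
R''(1) has the same sign as 4 > 0, so this is a local minimum.
R(1) = (-4)·e^(-1) ≈ -1.4715.

-1.4715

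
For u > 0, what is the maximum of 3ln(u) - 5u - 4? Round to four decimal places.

R'(u) = 3/u − 5 = 0 gives u = 3/5.
R''(u) = -3/u², which is negative for u > 0, so this is a local maximum.
R(3/5) = 3·ln(3/5) - 3 - 4 ≈ -8.5325.

-8.5325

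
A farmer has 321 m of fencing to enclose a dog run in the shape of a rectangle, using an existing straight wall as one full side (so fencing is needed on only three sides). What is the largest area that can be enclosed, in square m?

Let the sides perpendicular to the wall have length x and the parallel side y, so 2x + y = 321 and the area is A = xy = x(321 − 2x).
A'(x) = 321 − 4x = 0 gives x = 321/4, and A''(x) = −4 < 0 confirms a maximum.
Then y = 321 − 2·321/4 = 321/2 and A = 103041/8.

103041/8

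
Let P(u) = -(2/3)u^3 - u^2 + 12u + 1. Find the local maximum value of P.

47/3

P'(u) = -2u^2 - 2u + 12 = 0 at u = -3, 2.
Second-derivative test with P''(u) = -4u - 2: P''(-3) = 10 > 0 ⇒ local minimum; P''(2) = -10 < 0 ⇒ local maximum.
Thus P has its local maximum at u = 2, with value 47/3.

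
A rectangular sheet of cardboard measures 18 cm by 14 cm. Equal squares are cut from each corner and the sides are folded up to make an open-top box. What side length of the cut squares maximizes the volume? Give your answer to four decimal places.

2.6049

With cut size x, the volume is V(x) = x(18 − 2x)(14 − 2x) for 0 < x < 7.
V'(x) = 12x^2 − 128x + 252. Setting V'(x) = 0 gives x ≈ 2.6049 (the root in (0, 7)).
V''(x) = 24x − 128 is negative there, so this is the maximum; V ≈ 292.8648.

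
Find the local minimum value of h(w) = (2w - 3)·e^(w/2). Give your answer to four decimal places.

Differentiating with the product rule gives h'(w) = (w + 1/2)·e^(w/2). Since e^(w/2) > 0, the only critical point is w = -1/2.
h''(-1/2) has the same sign as 1 > 0, so this is a local minimum.
h(-1/2) = (-4)·e^(-1/4) ≈ -3.1152.

-3.1152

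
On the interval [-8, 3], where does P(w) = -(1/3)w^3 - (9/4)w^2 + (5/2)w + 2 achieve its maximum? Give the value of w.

The derivative is -w^2 - (9/2)w + 5/2, which vanishes at w = -5 and w = 1/2.
Candidates: P(-8) = 26/3, P(-5) = -301/12, P(1/2) = 127/48, P(3) = -79/4.
The maximum over the interval is 26/3, attained at w = -8.

-8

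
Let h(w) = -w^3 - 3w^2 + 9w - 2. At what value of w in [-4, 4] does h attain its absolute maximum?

Differentiating, h'(w) = -3w^2 - 6w + 9; which vanishes at w = -3 and w = 1.
Candidates: h(-4) = -22,  h(-3) = -29,  h(1) = 3,  h(4) = -78.
The maximum over the interval is 3, attained at w = 1.

1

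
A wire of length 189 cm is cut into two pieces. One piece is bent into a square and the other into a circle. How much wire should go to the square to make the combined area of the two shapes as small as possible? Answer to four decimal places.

105.8587

Let x be the length used for the square. Square side x/4; circle radius (189−x)/(2π).
A(x) = (x/4)² + π·((189−x)/(2π))² = x²/16 + (189−x)²/(4π) for 0 ≤ x ≤ 189. A'(x) = x/8 − (189−x)/(2π) = 0 gives x = 4·189/(π+4) ≈ 105.8587.
A'' = 1/8 + 1/(2π) > 0, so this gives the minimum combined area; x ≈ 105.8587 cm to the square.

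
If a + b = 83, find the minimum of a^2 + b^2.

With a + b = 83, a^2 + b^2 = a^2 + (83 − a)^2.
The derivative 2a − 2(83 − a) = 4a − 166 vanishes at a = 83/2; second derivative 4 > 0, a minimum.
The minimum is 2·(83/2)^2 = 6889/2.

6889/2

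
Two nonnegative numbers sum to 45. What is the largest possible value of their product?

2025/4

With x + y = 45, the product is P(x) = x(45 − x).
P'(x) = 45 − 2x = 0 gives x = 45/2; P'' = −2 < 0, so this is the maximum.
P = 45/2·45/2 = 2025/4.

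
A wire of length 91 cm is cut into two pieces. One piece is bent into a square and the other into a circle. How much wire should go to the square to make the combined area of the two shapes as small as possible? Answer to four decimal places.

Let x be the length used for the square. Square side x/4; circle radius (91−x)/(2π).
A(x) = (x/4)² + π·((91−x)/(2π))² = x²/16 + (91−x)²/(4π) for 0 ≤ x ≤ 91. A'(x) = x/8 − (91−x)/(2π) = 0 gives x = 4·91/(π+4) ≈ 50.9690.
A'' = 1/8 + 1/(2π) > 0, so this gives the minimum combined area; x ≈ 50.9690 cm to the square.

50.9690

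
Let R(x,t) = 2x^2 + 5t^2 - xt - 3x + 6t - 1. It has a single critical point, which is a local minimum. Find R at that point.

∂R/∂x = 4x - t - 3 = 0 and ∂R/∂t = -x + 10t + 6 = 0, so (x, t) = (8/13, -7/13).
The Hessian has R_{xx} = 4, R_{tt} = 10, R_{xt} = -1, giving D = 39 > 0 with R_{xx} > 0, so the point is a local minimum.
R(8/13, -7/13) = -46/13.

-46/13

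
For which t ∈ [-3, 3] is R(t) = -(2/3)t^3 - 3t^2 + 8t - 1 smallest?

Differentiating, R'(t) = -2t^2 - 6t + 8; whose only zero in [-3, 3] is t = 1.
Compare values at every candidate in [-3, 3]: R(-3) = -34, R(1) = 10/3, R(3) = -22.
The minimum over the interval is -34, attained at t = -3.

-3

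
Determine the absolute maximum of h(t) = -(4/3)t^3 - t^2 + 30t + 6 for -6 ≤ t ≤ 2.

h'(t) = -4t^2 - 2t + 30, whose only zero in [-6, 2] is t = -3.
Evaluating at the critical points and endpoints: h(-6) = 78, h(-3) = -57, h(2) = 154/3.
The maximum over the interval is 78, attained at t = -6.

78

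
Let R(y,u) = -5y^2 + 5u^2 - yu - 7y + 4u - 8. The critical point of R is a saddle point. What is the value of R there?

-671/101

∂R/∂y = -10y - u - 7 = 0 and ∂R/∂u = -y + 10u + 4 = 0, so (y, u) = (-66/101, -47/101).
The Hessian has R_{yy} = -10, R_{uu} = 10, R_{yu} = -1, giving D = -101 < 0, so the point is a saddle point.
R(-66/101, -47/101) = -671/101.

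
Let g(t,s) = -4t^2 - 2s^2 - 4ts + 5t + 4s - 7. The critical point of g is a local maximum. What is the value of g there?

∂g/∂t = -8t - 4s + 5 = 0 and ∂g/∂s = -4t - 4s + 4 = 0, so (t, s) = (1/4, 3/4).
The Hessian has g_{tt} = -8, g_{ss} = -4, g_{ts} = -4, giving D = 16 > 0 with g_{tt} < 0, so the point is a local maximum.
g(1/4, 3/4) = -39/8.

-39/8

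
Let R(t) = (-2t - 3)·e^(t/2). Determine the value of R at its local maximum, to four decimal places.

0.6951

R'(t) = (-2)·e^(t/2) + (-2t - 3)·(1/2)·e^(t/2) = (-t - 7/2)·e^(t/2). Since e^(t/2) > 0, the only critical point is t = -7/2.
R''(-7/2) has the same sign as -1 < 0, so this is a local maximum.
R(-7/2) = (4)·e^(-7/4) ≈ 0.6951.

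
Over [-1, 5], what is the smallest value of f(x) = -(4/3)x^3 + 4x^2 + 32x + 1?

Differentiating, f'(x) = -4x^2 + 8x + 32; whose only zero in [-1, 5] is x = 4.
Candidates: f(-1) = -77/3, f(4) = 323/3, f(5) = 283/3.
Hence the absolute minimum is -77/3 at x = -1.

-77/3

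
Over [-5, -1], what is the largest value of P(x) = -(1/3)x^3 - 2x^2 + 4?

The derivative is -x^2 - 4x, whose only zero in [-5, -1] is x = -4.
Candidates: P(-5) = -13/3, P(-4) = -20/3, P(-1) = 7/3.
So the maximum is P(-1) = 7/3.

7/3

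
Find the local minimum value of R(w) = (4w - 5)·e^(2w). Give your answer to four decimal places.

R'(w) = 4·e^(2w) + (4w - 5)·2·e^(2w) = (8w - 6)·e^(2w). Since e^(2w) > 0, the only critical point is w = 3/4.
R''(3/4) has the same sign as 8 > 0, so this is a local minimum.
R(3/4) = (-2)·e^(3/2) ≈ -8.9634.

-8.9634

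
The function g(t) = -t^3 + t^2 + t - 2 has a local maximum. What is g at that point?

-1

g'(t) = -3t^2 + 2t + 1. Setting g'(t) = 0 gives t ∈ {-1/3, 1}.
Since g''(t) = -6t + 2, we get g''(-1/3) = 4 > 0 ⇒ local minimum; g''(1) = -4 < 0 ⇒ local maximum.
So the local maximum value is g(1) = -1.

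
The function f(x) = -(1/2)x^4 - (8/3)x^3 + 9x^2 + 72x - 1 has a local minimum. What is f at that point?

-209/2

f'(x) = -2x^3 - 8x^2 + 18x + 72 = 0 at x = -4, -3, 3.
Second-derivative test with f''(x) = -6x^2 - 16x + 18: f''(-4) = -14 < 0 ⇒ local maximum; f''(-3) = 12 > 0 ⇒ local minimum; f''(3) = -84 < 0 ⇒ local maximum.
The local minimum is f(-3) = -209/2.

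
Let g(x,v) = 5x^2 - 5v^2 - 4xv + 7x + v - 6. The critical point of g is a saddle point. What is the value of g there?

∂g/∂x = 10x - 4v + 7 = 0 and ∂g/∂v = -4x - 10v + 1 = 0, so (x, v) = (-33/58, 19/58).
The Hessian has g_{xx} = 10, g_{vv} = -10, g_{xv} = -4, giving D = -116 < 0, so the point is a saddle point.
g(-33/58, 19/58) = -227/29.

-227/29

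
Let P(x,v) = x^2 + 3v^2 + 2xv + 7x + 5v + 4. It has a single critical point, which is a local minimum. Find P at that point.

∂P/∂x = 2x + 2v + 7 = 0 and ∂P/∂v = 2x + 6v + 5 = 0, so (x, v) = (-4, 1/2).
The Hessian has P_{xx} = 2, P_{vv} = 6, P_{xv} = 2, giving D = 8 > 0 with P_{xx} > 0, so the point is a local minimum.
P(-4, 1/2) = -35/4.

-35/4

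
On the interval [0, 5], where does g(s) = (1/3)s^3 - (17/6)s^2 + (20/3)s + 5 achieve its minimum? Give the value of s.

0

g'(s) = s^2 - (17/3)s + 20/3, which vanishes at s = 5/3 and s = 4.
Compare values at every candidate in [0, 5]: g(0) = 5, g(5/3) = 1585/162, g(4) = 23/3, g(5) = 55/6.
The minimum over the interval is 5, attained at s = 0.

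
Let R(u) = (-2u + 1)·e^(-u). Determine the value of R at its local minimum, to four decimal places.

-0.4463

By the product rule, R'(u) = (2u - 3)·e^(-u). Since e^(-u) > 0, the only critical point is u = 3/2.
R''(3/2) has the same sign as 2 > 0, so this is a local minimum.
R(3/2) = (-2)·e^(-3/2) ≈ -0.4463.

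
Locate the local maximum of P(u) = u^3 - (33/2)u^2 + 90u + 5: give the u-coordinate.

P'(u) = 3u^2 - 33u + 90. Setting P'(u) = 0 gives u ∈ {5, 6}.
Second-derivative test with P''(u) = 6u - 33: P''(5) = -3 < 0 ⇒ local maximum; P''(6) = 3 > 0 ⇒ local minimum.
So the local maximum value is P(5) = 335/2.

5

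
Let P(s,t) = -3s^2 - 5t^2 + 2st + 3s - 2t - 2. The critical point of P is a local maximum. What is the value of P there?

-67/56

∂P/∂s = -6s + 2t + 3 = 0 and ∂P/∂t = 2s - 10t - 2 = 0, so (s, t) = (13/28, -3/28).
The Hessian has P_{ss} = -6, P_{tt} = -10, P_{st} = 2, giving D = 56 > 0 with P_{ss} < 0, so the point is a local maximum.
P(13/28, -3/28) = -67/56.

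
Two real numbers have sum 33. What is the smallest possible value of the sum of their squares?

1089/2

With a + b = 33, a^2 + b^2 = a^2 + (33 − a)^2.
The derivative 2a − 2(33 − a) = 4a − 66 vanishes at a = 33/2; second derivative 4 > 0, a minimum.
The minimum is 2·(33/2)^2 = 1089/2.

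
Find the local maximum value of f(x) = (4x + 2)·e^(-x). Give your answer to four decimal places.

2.4261

By the product rule, f'(x) = (-4x + 2)·e^(-x). Since e^(-x) > 0, the only critical point is x = 1/2.
f''(1/2) has the same sign as -4 < 0, so this is a local maximum.
f(1/2) = (4)·e^(-1/2) ≈ 2.4261.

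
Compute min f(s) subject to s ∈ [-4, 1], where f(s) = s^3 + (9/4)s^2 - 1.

-29

The derivative is 3s^2 + (9/2)s, which vanishes at s = -3/2 and s = 0.
Candidates: f(-4) = -29; f(-3/2) = 11/16; f(0) = -1; f(1) = 9/4.
Hence the absolute minimum is -29 at s = -4.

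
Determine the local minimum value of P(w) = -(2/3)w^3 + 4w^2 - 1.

P'(w) = -2w^2 + 8w. Setting P'(w) = 0 gives w ∈ {0, 4}.
Second-derivative test with P''(w) = -4w + 8: P''(0) = 8 > 0 ⇒ local minimum; P''(4) = -8 < 0 ⇒ local maximum.
So the local minimum value is P(0) = -1.

-1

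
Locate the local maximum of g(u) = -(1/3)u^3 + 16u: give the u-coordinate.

g'(u) = -u^2 + 16. Setting g'(u) = 0 gives u ∈ {-4, 4}.
Second-derivative test with g''(u) = -2u: g''(-4) = 8 > 0 ⇒ local minimum; g''(4) = -8 < 0 ⇒ local maximum.
So the local maximum value is g(4) = 128/3.

4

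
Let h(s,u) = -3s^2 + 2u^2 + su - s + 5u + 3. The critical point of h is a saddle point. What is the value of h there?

7/25

∂h/∂s = -6s + u - 1 = 0 and ∂h/∂u = s + 4u + 5 = 0, so (s, u) = (-9/25, -29/25).
The Hessian has h_{ss} = -6, h_{uu} = 4, h_{su} = 1, giving D = -25 < 0, so the point is a saddle point.
h(-9/25, -29/25) = 7/25.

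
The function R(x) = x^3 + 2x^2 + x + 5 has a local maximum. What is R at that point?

5

Critical points: R'(x) = 3x^2 + 4x + 1 vanishes at x = -1, -1/3.
Second-derivative test with R''(x) = 6x + 4: R''(-1) = -2 < 0 ⇒ local maximum; R''(-1/3) = 2 > 0 ⇒ local minimum.
The local maximum is R(-1) = 5.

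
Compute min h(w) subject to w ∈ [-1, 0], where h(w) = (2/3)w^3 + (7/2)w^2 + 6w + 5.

h'(w) = 2w^2 + 7w + 6, which has no zeros in [-1, 0].
Evaluating at the critical points and endpoints: h(-1) = 11/6; h(0) = 5.
Hence the absolute minimum is 11/6 at w = -1.

11/6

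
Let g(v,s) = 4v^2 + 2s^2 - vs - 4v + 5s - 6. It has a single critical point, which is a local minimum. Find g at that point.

∂g/∂v = 8v - s - 4 = 0 and ∂g/∂s = -v + 4s + 5 = 0, so (v, s) = (11/31, -36/31).
The Hessian has g_{vv} = 8, g_{ss} = 4, g_{vs} = -1, giving D = 31 > 0 with g_{vv} > 0, so the point is a local minimum.
g(11/31, -36/31) = -298/31.

-298/31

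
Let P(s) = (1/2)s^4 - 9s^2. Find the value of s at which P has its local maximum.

Critical points: P'(s) = 2s^3 - 18s vanishes at s = -3, 0, 3.
Second-derivative test with P''(s) = 6s^2 - 18: P''(-3) = 36 > 0 ⇒ local minimum; P''(0) = -18 < 0 ⇒ local maximum; P''(3) = 36 > 0 ⇒ local minimum.
So the local maximum value is P(0) = 0.

0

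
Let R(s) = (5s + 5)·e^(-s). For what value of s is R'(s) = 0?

0

R'(s) = 5·e^(-s) + (5s + 5)·(-1)·e^(-s) = (-5s)·e^(-s). Since e^(-s) > 0, the only critical point is s = 0.
R''(0) has the same sign as -5 < 0, so this is a local maximum.
R(0) = (5)·e^(0) ≈ 5.0000.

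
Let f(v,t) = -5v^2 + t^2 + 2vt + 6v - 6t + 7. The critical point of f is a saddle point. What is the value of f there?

4

∂f/∂v = -10v + 2t + 6 = 0 and ∂f/∂t = 2v + 2t - 6 = 0, so (v, t) = (1, 2).
The Hessian has f_{vv} = -10, f_{tt} = 2, f_{vt} = 2, giving D = -24 < 0, so the point is a saddle point.
f(1, 2) = 4.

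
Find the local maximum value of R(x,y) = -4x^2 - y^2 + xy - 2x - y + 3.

11/3

∂R/∂x = -8x + y - 2 = 0 and ∂R/∂y = x - 2y - 1 = 0, so (x, y) = (-1/3, -2/3).
The Hessian has R_{xx} = -8, R_{yy} = -2, R_{xy} = 1, giving D = 15 > 0 with R_{xx} < 0, so the point is a local maximum.
R(-1/3, -2/3) = 11/3.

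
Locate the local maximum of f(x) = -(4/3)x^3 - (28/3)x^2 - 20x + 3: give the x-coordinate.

f'(x) = -4x^2 - (56/3)x - 20. Setting f'(x) = 0 gives x ∈ {-3, -5/3}.
f''(x) = -8x - 56/3. f''(-3) = 16/3 > 0 ⇒ local minimum; f''(-5/3) = -16/3 < 0 ⇒ local maximum.
So the local maximum value is f(-5/3) = 1343/81.

-5/3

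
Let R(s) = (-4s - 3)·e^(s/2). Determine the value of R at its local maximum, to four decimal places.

2.0227

By the product rule, R'(s) = (-2s - 11/2)·e^(s/2). Since e^(s/2) > 0, the only critical point is s = -11/4.
R''(-11/4) has the same sign as -2 < 0, so this is a local maximum.
R(-11/4) = (8)·e^(-11/8) ≈ 2.0227.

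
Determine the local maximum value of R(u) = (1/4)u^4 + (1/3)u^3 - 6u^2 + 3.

3

R'(u) = u^3 + u^2 - 12u = 0 at u = -4, 0, 3.
R''(u) = 3u^2 + 2u - 12. R''(-4) = 28 > 0 ⇒ local minimum; R''(0) = -12 < 0 ⇒ local maximum; R''(3) = 21 > 0 ⇒ local minimum.
So the local maximum value is R(0) = 3.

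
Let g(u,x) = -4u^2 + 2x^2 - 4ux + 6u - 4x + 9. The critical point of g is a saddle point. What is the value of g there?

∂g/∂u = -8u - 4x + 6 = 0 and ∂g/∂x = -4u + 4x - 4 = 0, so (u, x) = (1/6, 7/6).
The Hessian has g_{uu} = -8, g_{xx} = 4, g_{ux} = -4, giving D = -48 < 0, so the point is a saddle point.
g(1/6, 7/6) = 43/6.

43/6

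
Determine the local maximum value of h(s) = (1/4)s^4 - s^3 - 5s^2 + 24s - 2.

22

h'(s) = s^3 - 3s^2 - 10s + 24 = 0 at s = -3, 2, 4.
Second-derivative test with h''(s) = 3s^2 - 6s - 10: h''(-3) = 35 > 0 ⇒ local minimum; h''(2) = -10 < 0 ⇒ local maximum; h''(4) = 14 > 0 ⇒ local minimum.
So the local maximum value is h(2) = 22.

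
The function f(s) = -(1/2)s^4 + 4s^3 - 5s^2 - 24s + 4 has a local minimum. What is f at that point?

f'(s) = -2s^3 + 12s^2 - 10s - 24. Setting f'(s) = 0 gives s ∈ {-1, 3, 4}.
Second-derivative test with f''(s) = -6s^2 + 24s - 10: f''(-1) = -40 < 0 ⇒ local maximum; f''(3) = 8 > 0 ⇒ local minimum; f''(4) = -10 < 0 ⇒ local maximum.
The local minimum is f(3) = -91/2.

-91/2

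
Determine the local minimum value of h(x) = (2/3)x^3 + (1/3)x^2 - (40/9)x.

h'(x) = 2x^2 + (2/3)x - 40/9. Setting h'(x) = 0 gives x ∈ {-5/3, 4/3}.
h''(x) = 4x + 2/3. h''(-5/3) = -6 < 0 ⇒ local maximum; h''(4/3) = 6 > 0 ⇒ local minimum.
Thus h has its local minimum at x = 4/3, with value -304/81.

-304/81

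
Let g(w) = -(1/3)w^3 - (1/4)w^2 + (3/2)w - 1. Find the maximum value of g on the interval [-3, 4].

Differentiating, g'(w) = -w^2 - (1/2)w + 3/2; which vanishes at w = -3/2 and w = 1.
Evaluating at the critical points and endpoints: g(-3) = 5/4; g(-3/2) = -43/16; g(1) = -1/12; g(4) = -61/3.
The maximum over the interval is 5/4, attained at w = -3.

5/4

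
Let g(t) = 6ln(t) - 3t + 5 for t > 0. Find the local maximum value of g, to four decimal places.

3.1589

g'(t) = 6/t − 3 = 0 gives t = 2.
g''(t) = -6/t², which is negative for t > 0, so this is a local maximum.
g(2) = 6·ln(2) - 6 + 5 ≈ 3.1589.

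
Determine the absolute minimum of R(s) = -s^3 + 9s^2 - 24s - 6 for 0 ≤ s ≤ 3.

-26

R'(s) = -3s^2 + 18s - 24, whose only zero in [0, 3] is s = 2.
Candidates: R(0) = -6,  R(2) = -26,  R(3) = -24.
So the minimum is R(2) = -26.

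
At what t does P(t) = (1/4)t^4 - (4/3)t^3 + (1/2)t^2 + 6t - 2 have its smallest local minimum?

Critical points: P'(t) = t^3 - 4t^2 + t + 6 vanishes at t = -1, 2, 3.
P''(t) = 3t^2 - 8t + 1. P''(-1) = 12 > 0 ⇒ local minimum; P''(2) = -3 < 0 ⇒ local maximum; P''(3) = 4 > 0 ⇒ local minimum.
So the smallest local minimum value is P(-1) = -71/12.

-1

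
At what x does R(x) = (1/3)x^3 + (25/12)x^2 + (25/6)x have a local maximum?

Critical points: R'(x) = x^2 + (25/6)x + 25/6 vanishes at x = -5/2, -5/3.
Second-derivative test with R''(x) = 2x + 25/6: R''(-5/2) = -5/6 < 0 ⇒ local maximum; R''(-5/3) = 5/6 > 0 ⇒ local minimum.
So the local maximum value is R(-5/2) = -125/48.

-5/2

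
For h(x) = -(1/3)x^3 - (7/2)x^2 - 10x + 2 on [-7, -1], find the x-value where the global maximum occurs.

Differentiating, h'(x) = -x^2 - 7x - 10; which vanishes at x = -5 and x = -2.
Compare values at every candidate in [-7, -1]: h(-7) = 89/6; h(-5) = 37/6; h(-2) = 32/3; h(-1) = 53/6.
Hence the absolute maximum is 89/6 at x = -7.

-7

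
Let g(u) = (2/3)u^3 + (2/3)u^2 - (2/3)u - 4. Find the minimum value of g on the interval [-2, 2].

The derivative is 2u^2 + (4/3)u - 2/3, which vanishes at u = -1 and u = 1/3.
Candidates: g(-2) = -16/3,  g(-1) = -10/3,  g(1/3) = -334/81,  g(2) = 8/3.
So the minimum is g(-2) = -16/3.

-16/3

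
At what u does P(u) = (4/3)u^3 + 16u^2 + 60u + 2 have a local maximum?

-5

Critical points: P'(u) = 4u^2 + 32u + 60 vanishes at u = -5, -3.
Since P''(u) = 8u + 32, we get P''(-5) = -8 < 0 ⇒ local maximum; P''(-3) = 8 > 0 ⇒ local minimum.
The local maximum is P(-5) = -194/3.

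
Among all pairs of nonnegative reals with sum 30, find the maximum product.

With x + y = 30, the product is P(x) = x(30 − x).
P'(x) = 30 − 2x = 0 gives x = 15; P'' = −2 < 0, so this is the maximum.
P = 15·15 = 225.

225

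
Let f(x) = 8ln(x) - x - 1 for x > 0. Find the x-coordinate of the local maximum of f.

f'(x) = 8/x − 1 = 0 gives x = 8.
f''(x) = -8/x², which is negative for x > 0, so this is a local maximum.
f(8) = 8·ln(8) - 8 - 1 ≈ 7.6355.

8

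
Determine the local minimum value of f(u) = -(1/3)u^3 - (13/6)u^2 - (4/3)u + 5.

Critical points: f'(u) = -u^2 - (13/3)u - 4/3 vanishes at u = -4, -1/3.
Second-derivative test with f''(u) = -2u - 13/3: f''(-4) = 11/3 > 0 ⇒ local minimum; f''(-1/3) = -11/3 < 0 ⇒ local maximum.
The local minimum is f(-4) = -3.

-3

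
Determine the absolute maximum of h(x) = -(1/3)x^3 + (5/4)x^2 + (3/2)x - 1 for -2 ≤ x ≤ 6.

23/4

Differentiating, h'(x) = -x^2 + (5/2)x + 3/2; which vanishes at x = -1/2 and x = 3.
Candidates: h(-2) = 11/3; h(-1/2) = -67/48; h(3) = 23/4; h(6) = -19.
Hence the absolute maximum is 23/4 at x = 3.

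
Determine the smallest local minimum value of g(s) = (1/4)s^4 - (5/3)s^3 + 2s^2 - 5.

-47/3

g'(s) = s^3 - 5s^2 + 4s = 0 at s = 0, 1, 4.
g''(s) = 3s^2 - 10s + 4. g''(0) = 4 > 0 ⇒ local minimum; g''(1) = -3 < 0 ⇒ local maximum; g''(4) = 12 > 0 ⇒ local minimum.
So the smallest local minimum value is g(4) = -47/3.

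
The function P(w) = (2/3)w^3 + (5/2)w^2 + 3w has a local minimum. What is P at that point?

-7/6

P'(w) = 2w^2 + 5w + 3. Setting P'(w) = 0 gives w ∈ {-3/2, -1}.
Since P''(w) = 4w + 5, we get P''(-3/2) = -1 < 0 ⇒ local maximum; P''(-1) = 1 > 0 ⇒ local minimum.
Thus P has its local minimum at w = -1, with value -7/6.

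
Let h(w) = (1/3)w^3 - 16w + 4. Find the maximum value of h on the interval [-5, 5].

140/3

Differentiating, h'(w) = w^2 - 16; which vanishes at w = -4 and w = 4.
Evaluating at the critical points and endpoints: h(-5) = 127/3, h(-4) = 140/3, h(4) = -116/3, h(5) = -103/3.
Hence the absolute maximum is 140/3 at w = -4.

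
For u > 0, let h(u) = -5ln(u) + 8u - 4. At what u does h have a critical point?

h'(u) = -5/u + 8 = 0 gives u = 5/8.
h''(u) = 5/u², which is positive for u > 0, so this is a local minimum.
h(5/8) = -5·ln(5/8) + 5 - 4 ≈ 3.3500.

5/8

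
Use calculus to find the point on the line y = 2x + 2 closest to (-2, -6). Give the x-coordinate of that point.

-18/5

Minimize D(x)^2 = (x + 2)^2 + (2x + 8)^2.
d/dx[D^2] = 2(x + 2) + 2·2·(2x + 8) = 0 ⇒ x = -18/5.
Then y = -26/5 and the distance is √(16/5) ≈ 1.7889.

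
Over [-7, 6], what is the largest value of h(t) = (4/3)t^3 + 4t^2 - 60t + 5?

The derivative is 4t^2 + 8t - 60, which vanishes at t = -5 and t = 3.
Evaluating at the critical points and endpoints: h(-7) = 491/3,  h(-5) = 715/3,  h(3) = -103,  h(6) = 77.
The maximum over the interval is 715/3, attained at t = -5.

715/3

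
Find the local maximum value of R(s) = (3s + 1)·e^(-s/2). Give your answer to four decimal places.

2.6076

By the product rule, R'(s) = (-(3/2)s + 5/2)·e^(-s/2). Since e^(-s/2) > 0, the only critical point is s = 5/3.
R''(5/3) has the same sign as -3/2 < 0, so this is a local maximum.
R(5/3) = (6)·e^(-5/6) ≈ 2.6076.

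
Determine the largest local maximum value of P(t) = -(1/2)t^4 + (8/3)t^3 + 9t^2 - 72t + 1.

P'(t) = -2t^3 + 8t^2 + 18t - 72. Setting P'(t) = 0 gives t ∈ {-3, 3, 4}.
P''(t) = -6t^2 + 16t + 18. P''(-3) = -84 < 0 ⇒ local maximum; P''(3) = 12 > 0 ⇒ local minimum; P''(4) = -14 < 0 ⇒ local maximum.
Thus P has its largest local maximum at t = -3, with value 371/2.

371/2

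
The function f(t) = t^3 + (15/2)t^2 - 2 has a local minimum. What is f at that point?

f'(t) = 3t^2 + 15t. Setting f'(t) = 0 gives t ∈ {-5, 0}.
Second-derivative test with f''(t) = 6t + 15: f''(-5) = -15 < 0 ⇒ local maximum; f''(0) = 15 > 0 ⇒ local minimum.
Thus f has its local minimum at t = 0, with value -2.

-2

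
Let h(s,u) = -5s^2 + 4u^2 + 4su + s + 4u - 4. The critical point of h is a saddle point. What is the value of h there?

∂h/∂s = -10s + 4u + 1 = 0 and ∂h/∂u = 4s + 8u + 4 = 0, so (s, u) = (-1/12, -11/24).
The Hessian has h_{ss} = -10, h_{uu} = 8, h_{su} = 4, giving D = -96 < 0, so the point is a saddle point.
h(-1/12, -11/24) = -119/24.

-119/24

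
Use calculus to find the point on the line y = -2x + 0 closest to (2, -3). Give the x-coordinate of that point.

Minimize D(x)^2 = (x - 2)^2 + (-2x + 3)^2.
d/dx[D^2] = 2(x - 2) + 2·(-2)·(-2x + 3) = 0 ⇒ x = 8/5.
Then y = -16/5 and the distance is √(1/5) ≈ 0.4472.

8/5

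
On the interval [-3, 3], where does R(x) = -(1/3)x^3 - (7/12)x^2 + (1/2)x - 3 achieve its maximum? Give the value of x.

R'(x) = -x^2 - (7/6)x + 1/2, which vanishes at x = -3/2 and x = 1/3.
Evaluating at the critical points and endpoints: R(-3) = -3/4; R(-3/2) = -63/16; R(1/3) = -943/324; R(3) = -63/4.
So the maximum is R(-3) = -3/4.

-3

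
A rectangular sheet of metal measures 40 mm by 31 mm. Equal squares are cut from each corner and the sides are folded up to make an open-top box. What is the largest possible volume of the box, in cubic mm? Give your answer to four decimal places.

3195.6107

With cut size x, the volume is V(x) = x(40 − 2x)(31 − 2x) for 0 < x < 15.5.
V'(x) = 12x^2 − 284x + 1240. Setting V'(x) = 0 gives x ≈ 5.7757 (the root in (0, 15.5)).
V''(x) = 24x − 284 is negative there, so this is the maximum; V ≈ 3195.6107.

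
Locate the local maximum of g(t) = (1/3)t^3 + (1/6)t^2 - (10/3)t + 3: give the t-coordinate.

g'(t) = t^2 + (1/3)t - 10/3. Setting g'(t) = 0 gives t ∈ {-2, 5/3}.
Since g''(t) = 2t + 1/3, we get g''(-2) = -11/3 < 0 ⇒ local maximum; g''(5/3) = 11/3 > 0 ⇒ local minimum.
The local maximum is g(-2) = 23/3.

-2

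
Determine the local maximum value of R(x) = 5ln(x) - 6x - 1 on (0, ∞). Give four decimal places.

-6.9116

R'(x) = 5/x − 6 = 0 gives x = 5/6.
R''(x) = -5/x², which is negative for x > 0, so this is a local maximum.
R(5/6) = 5·ln(5/6) - 5 - 1 ≈ -6.9116.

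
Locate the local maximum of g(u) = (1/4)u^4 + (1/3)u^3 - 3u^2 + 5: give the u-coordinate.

g'(u) = u^3 + u^2 - 6u = 0 at u = -3, 0, 2.
Second-derivative test with g''(u) = 3u^2 + 2u - 6: g''(-3) = 15 > 0 ⇒ local minimum; g''(0) = -6 < 0 ⇒ local maximum; g''(2) = 10 > 0 ⇒ local minimum.
The local maximum is g(0) = 5.

0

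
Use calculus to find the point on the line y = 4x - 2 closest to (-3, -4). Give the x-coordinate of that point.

-11/17

Minimize D(x)^2 = (x + 3)^2 + (4x + 2)^2.
d/dx[D^2] = 2(x + 3) + 2·4·(4x + 2) = 0 ⇒ x = -11/17.
Then y = -78/17 and the distance is √(100/17) ≈ 2.4254.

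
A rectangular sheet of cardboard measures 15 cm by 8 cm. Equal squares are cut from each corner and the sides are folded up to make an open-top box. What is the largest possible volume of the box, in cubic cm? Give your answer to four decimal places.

With cut size x, the volume is V(x) = x(15 − 2x)(8 − 2x) for 0 < x < 4.
V'(x) = 12x^2 − 92x + 120. Setting V'(x) = 0 gives x ≈ 1.6667 (the root in (0, 4)).
V''(x) = 24x − 92 is negative there, so this is the maximum; V ≈ 90.7407.

90.7407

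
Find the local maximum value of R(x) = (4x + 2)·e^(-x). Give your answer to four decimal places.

2.4261

Differentiating with the product rule gives R'(x) = (-4x + 2)·e^(-x). Since e^(-x) > 0, the only critical point is x = 1/2.
R''(1/2) has the same sign as -4 < 0, so this is a local maximum.
R(1/2) = (4)·e^(-1/2) ≈ 2.4261.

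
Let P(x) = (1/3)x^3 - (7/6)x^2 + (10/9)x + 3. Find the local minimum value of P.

511/162

P'(x) = x^2 - (7/3)x + 10/9 = 0 at x = 2/3, 5/3.
Second-derivative test with P''(x) = 2x - 7/3: P''(2/3) = -1 < 0 ⇒ local maximum; P''(5/3) = 1 > 0 ⇒ local minimum.
So the local minimum value is P(5/3) = 511/162.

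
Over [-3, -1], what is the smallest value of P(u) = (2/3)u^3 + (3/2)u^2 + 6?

3/2

Differentiating, P'(u) = 2u^2 + 3u; whose only zero in [-3, -1] is u = -3/2.
Evaluating at the critical points and endpoints: P(-3) = 3/2, P(-3/2) = 57/8, P(-1) = 41/6.
Hence the absolute minimum is 3/2 at u = -3.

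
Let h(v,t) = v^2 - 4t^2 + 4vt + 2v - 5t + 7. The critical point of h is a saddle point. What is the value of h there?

∂h/∂v = 2v + 4t + 2 = 0 and ∂h/∂t = 4v - 8t - 5 = 0, so (v, t) = (1/8, -9/16).
The Hessian has h_{vv} = 2, h_{tt} = -8, h_{vt} = 4, giving D = -32 < 0, so the point is a saddle point.
h(1/8, -9/16) = 273/32.

273/32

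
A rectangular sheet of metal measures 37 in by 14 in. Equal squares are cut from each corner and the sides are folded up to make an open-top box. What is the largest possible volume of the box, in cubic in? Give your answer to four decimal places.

744.7473

With cut size x, the volume is V(x) = x(37 − 2x)(14 − 2x) for 0 < x < 7.
V'(x) = 12x^2 − 204x + 518. Setting V'(x) = 0 gives x ≈ 3.1071 (the root in (0, 7)).
V''(x) = 24x − 204 is negative there, so this is the maximum; V ≈ 744.7473.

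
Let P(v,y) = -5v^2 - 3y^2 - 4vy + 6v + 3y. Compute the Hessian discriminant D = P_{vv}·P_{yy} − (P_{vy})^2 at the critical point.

∂P/∂v = -10v - 4y + 6 = 0 and ∂P/∂y = -4v - 6y + 3 = 0, so (v, y) = (6/11, 3/22).
The Hessian has P_{vv} = -10, P_{yy} = -6, P_{vy} = -4, giving D = 44 > 0 with P_{vv} < 0, so the point is a local maximum.
D = (-10)·(-6) − (-4)^2 = 44.

44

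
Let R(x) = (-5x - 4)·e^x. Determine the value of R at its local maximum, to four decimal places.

By the product rule, R'(x) = (-5x - 9)·e^x. Since e^x > 0, the only critical point is x = -9/5.
R''(-9/5) has the same sign as -5 < 0, so this is a local maximum.
R(-9/5) = (5)·e^(-9/5) ≈ 0.8265.

0.8265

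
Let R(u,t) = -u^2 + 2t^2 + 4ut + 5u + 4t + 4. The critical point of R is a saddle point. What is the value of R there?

∂R/∂u = -2u + 4t + 5 = 0 and ∂R/∂t = 4u + 4t + 4 = 0, so (u, t) = (1/6, -7/6).
The Hessian has R_{uu} = -2, R_{tt} = 4, R_{ut} = 4, giving D = -24 < 0, so the point is a saddle point.
R(1/6, -7/6) = 25/12.

25/12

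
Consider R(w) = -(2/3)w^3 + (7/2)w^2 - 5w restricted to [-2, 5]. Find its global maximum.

R'(w) = -2w^2 + 7w - 5, which vanishes at w = 1 and w = 5/2.
Candidates: R(-2) = 88/3,  R(1) = -13/6,  R(5/2) = -25/24,  R(5) = -125/6.
Hence the absolute maximum is 88/3 at w = -2.

88/3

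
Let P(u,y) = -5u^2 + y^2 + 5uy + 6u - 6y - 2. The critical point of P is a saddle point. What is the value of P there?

∂P/∂u = -10u + 5y + 6 = 0 and ∂P/∂y = 5u + 2y - 6 = 0, so (u, y) = (14/15, 2/3).
The Hessian has P_{uu} = -10, P_{yy} = 2, P_{uy} = 5, giving D = -45 < 0, so the point is a saddle point.
P(14/15, 2/3) = -6/5.

-6/5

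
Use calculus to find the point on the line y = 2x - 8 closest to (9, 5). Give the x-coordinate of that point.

Minimize D(x)^2 = (x - 9)^2 + (2x - 13)^2.
d/dx[D^2] = 2(x - 9) + 2·2·(2x - 13) = 0 ⇒ x = 7.
Then y = 6 and the distance is √(5) ≈ 2.2361.

7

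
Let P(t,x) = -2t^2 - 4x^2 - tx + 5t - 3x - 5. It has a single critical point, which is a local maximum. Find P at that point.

-22/31

∂P/∂t = -4t - x + 5 = 0 and ∂P/∂x = -t - 8x - 3 = 0, so (t, x) = (43/31, -17/31).
The Hessian has P_{tt} = -4, P_{xx} = -8, P_{tx} = -1, giving D = 31 > 0 with P_{tt} < 0, so the point is a local maximum.
P(43/31, -17/31) = -22/31.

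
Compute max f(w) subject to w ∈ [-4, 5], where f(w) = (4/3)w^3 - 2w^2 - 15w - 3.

116/3

The derivative is 4w^2 - 4w - 15, which vanishes at w = -3/2 and w = 5/2.
Evaluating at the critical points and endpoints: f(-4) = -181/3,  f(-3/2) = 21/2,  f(5/2) = -193/6,  f(5) = 116/3.
The maximum over the interval is 116/3, attained at w = 5.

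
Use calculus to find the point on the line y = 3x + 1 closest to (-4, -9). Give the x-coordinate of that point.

-17/5

Minimize D(x)^2 = (x + 4)^2 + (3x + 10)^2.
d/dx[D^2] = 2(x + 4) + 2·3·(3x + 10) = 0 ⇒ x = -17/5.
Then y = -46/5 and the distance is √(2/5) ≈ 0.6325.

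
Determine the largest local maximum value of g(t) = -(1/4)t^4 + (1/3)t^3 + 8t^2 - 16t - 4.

308/3

Critical points: g'(t) = -t^3 + t^2 + 16t - 16 vanishes at t = -4, 1, 4.
Since g''(t) = -3t^2 + 2t + 16, we get g''(-4) = -40 < 0 ⇒ local maximum; g''(1) = 15 > 0 ⇒ local minimum; g''(4) = -24 < 0 ⇒ local maximum.
Thus g has its largest local maximum at t = -4, with value 308/3.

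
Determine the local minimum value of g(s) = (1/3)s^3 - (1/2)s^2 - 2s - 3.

-19/3

Critical points: g'(s) = s^2 - s - 2 vanishes at s = -1, 2.
Since g''(s) = 2s - 1, we get g''(-1) = -3 < 0 ⇒ local maximum; g''(2) = 3 > 0 ⇒ local minimum.
The local minimum is g(2) = -19/3.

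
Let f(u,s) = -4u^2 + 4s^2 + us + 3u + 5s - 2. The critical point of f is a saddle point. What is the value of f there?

∂f/∂u = -8u + s + 3 = 0 and ∂f/∂s = u + 8s + 5 = 0, so (u, s) = (19/65, -43/65).
The Hessian has f_{uu} = -8, f_{ss} = 8, f_{us} = 1, giving D = -65 < 0, so the point is a saddle point.
f(19/65, -43/65) = -209/65.

-209/65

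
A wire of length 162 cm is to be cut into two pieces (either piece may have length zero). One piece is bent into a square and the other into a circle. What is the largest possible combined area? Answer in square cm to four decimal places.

2088.4312

Let x be the length used for the square. Square side x/4; circle radius (162−x)/(2π).
A(x) = (x/4)² + π·((162−x)/(2π))² = x²/16 + (162−x)²/(4π) for 0 ≤ x ≤ 162. A'(x) = x/8 − (162−x)/(2π) = 0 gives x = 4·162/(π+4) ≈ 90.7361.
A'' > 0, so the interior critical point is a minimum; the maximum is at an endpoint. A(0) = 2088.4312 and A(162) = 1640.2500, so the largest area is 2088.4312.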